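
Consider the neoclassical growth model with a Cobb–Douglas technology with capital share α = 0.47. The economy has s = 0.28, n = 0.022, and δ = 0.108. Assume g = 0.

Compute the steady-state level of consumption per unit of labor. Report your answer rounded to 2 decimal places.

c* ≈ 1.42

At the steady state, Δk = 0, so s·k^α = (n + δ)·k.
Rearranging, k^(1−α) = s / (n + δ).
k^0.53 = 0.28 / (0.022 + 0.108) = 0.28 / 0.130 = 2.1538
k* = 2.1538^(1/0.53) ≈ 4.2529
y* = (k*)^α = 4.2529^0.47 ≈ 1.9746
c* = (1 − s)·y* = (1 − 0.28) × 1.9746 ≈ 1.4217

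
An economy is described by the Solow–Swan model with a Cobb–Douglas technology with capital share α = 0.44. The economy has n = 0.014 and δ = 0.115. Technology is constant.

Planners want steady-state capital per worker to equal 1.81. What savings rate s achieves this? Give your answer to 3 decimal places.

At the steady state, Δk = 0, so s·k^α = (n + δ)·k.
So s / (n + δ) = (k*)^(1−α) = 1.81^0.56 = 1.3941.
Therefore s = 1.3941 × (n + δ) = 1.3941 × 0.129 = 0.1798.

s ≈ 0.180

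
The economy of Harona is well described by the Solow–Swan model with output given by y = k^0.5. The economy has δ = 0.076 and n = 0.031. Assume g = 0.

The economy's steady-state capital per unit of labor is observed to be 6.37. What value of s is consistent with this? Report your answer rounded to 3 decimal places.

At the steady state, Δk = 0, so s·k^α = (n + δ)·k.
So s / (n + δ) = (k*)^(1−α) = 6.37^0.5 = 2.5239.
Therefore s = 2.5239 × (n + δ) = 2.5239 × 0.107 = 0.2701.

s ≈ 0.270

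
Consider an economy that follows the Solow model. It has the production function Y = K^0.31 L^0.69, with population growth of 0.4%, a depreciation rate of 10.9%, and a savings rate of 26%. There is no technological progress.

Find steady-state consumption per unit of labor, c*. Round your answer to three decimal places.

c* = 1.076

At the steady state, Δk = 0, so s·k^α = (n + δ)·k.
Rearranging, k^(1−α) = s / (n + δ).
k^0.69 = 0.26 / (0.004 + 0.109) = 0.26 / 0.113 = 2.3009
k* = 2.3009^(1/0.69) ≈ 3.3457
y* = (k*)^α = 3.3457^0.31 ≈ 1.4541
c* = (1 − s)·y* = (1 − 0.26) × 1.4541 ≈ 1.0760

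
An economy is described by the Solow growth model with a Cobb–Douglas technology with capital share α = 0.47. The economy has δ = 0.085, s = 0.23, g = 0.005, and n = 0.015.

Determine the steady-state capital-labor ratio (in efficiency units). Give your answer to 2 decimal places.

k* = 4.39

At the steady state, Δk = 0, so s·k^α = (n + g + δ)·k.
Dividing both sides by k: k^(1−α) = s / (n + g + δ).
k^0.53 = 0.23 / (0.015 + 0.005 + 0.085) = 0.23 / 0.105 = 2.1905
k* = 2.1905^(1/0.53) ≈ 4.3907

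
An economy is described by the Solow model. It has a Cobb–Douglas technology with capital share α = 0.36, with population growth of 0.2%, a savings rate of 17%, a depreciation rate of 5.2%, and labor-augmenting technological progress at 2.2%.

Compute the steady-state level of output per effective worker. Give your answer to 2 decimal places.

In steady state, investment equals break-even investment: s·k^α = (n + g + δ)·k.
Rearranging, k^(1−α) = s / (n + g + δ).
k^0.64 = 0.17 / (0.002 + 0.022 + 0.052) = 0.17 / 0.076 = 2.2368
k* = 2.2368^(1/0.64) ≈ 3.5180
y* = (k*)^α = 3.5180^0.36 ≈ 1.5728

y* = 1.57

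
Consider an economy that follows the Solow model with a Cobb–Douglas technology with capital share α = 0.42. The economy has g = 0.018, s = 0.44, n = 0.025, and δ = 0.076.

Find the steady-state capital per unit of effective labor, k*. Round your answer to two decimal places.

k* ≈ 9.53

Steady state requires s·f(k) = (n + g + δ)·k, i.e. s·k^α = (n + g + δ)·k.
Rearranging, k^(1−α) = s / (n + g + δ).
k^0.58 = 0.44 / (0.025 + 0.018 + 0.076) = 0.44 / 0.119 = 3.6975
k* = 3.6975^(1/0.58) ≈ 9.5313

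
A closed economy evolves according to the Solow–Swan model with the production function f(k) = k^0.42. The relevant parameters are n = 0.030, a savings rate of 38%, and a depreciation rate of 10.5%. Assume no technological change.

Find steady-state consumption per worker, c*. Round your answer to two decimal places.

c* = 1.31

In steady state, investment equals break-even investment: s·k^α = (n + δ)·k.
Rearranging, k^(1−α) = s / (n + δ).
k^0.58 = 0.38 / (0.030 + 0.105) = 0.38 / 0.135 = 2.8148
k* = 2.8148^(1/0.58) ≈ 5.9554
y* = (k*)^α = 5.9554^0.42 ≈ 2.1157
c* = (1 − s)·y* = (1 − 0.38) × 2.1157 ≈ 1.3117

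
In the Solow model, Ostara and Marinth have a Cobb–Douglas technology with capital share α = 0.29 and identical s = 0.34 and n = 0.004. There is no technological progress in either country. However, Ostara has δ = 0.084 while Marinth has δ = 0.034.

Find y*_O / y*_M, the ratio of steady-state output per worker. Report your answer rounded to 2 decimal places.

ratio ≈ 0.71

Steady-state y* = [s/(n + δ)]^(α/(1−α)), so the ratio is [ (s_O/(n + δ)_O) / (s_M/(n + δ)_M) ]^0.4085.
s_O/(n + δ)_O = 0.34/0.088 = 3.8636; s_M/(n + δ)_M = 0.34/0.038 = 8.9474.
Ratio = (3.8636/8.9474)^0.4085 = 0.4318^0.4085 ≈ 0.7096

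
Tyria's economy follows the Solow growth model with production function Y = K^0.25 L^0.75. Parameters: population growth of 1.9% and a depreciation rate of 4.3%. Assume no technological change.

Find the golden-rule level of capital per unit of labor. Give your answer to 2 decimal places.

k_gold ≈ 6.42

The golden rule sets f'(k) = n + δ, i.e. α·k^(α−1) = n + δ.
So k^(1−α) = α / (n + δ) = 0.25 / 0.062 = 4.0323.
k_gold = 4.0323^(1/0.75) ≈ 6.4181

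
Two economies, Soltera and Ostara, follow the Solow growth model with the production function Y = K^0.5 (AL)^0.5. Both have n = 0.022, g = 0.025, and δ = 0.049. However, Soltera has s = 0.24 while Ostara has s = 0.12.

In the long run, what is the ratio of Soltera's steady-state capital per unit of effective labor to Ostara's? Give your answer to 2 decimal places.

k*_S / k*_O ≈ 4.00

Steady-state k* = [s/(n + g + δ)]^(1/(1−α)), so the ratio is [ (s_S/(n + g + δ)_S) / (s_O/(n + g + δ)_O) ]^2.
s_S/(n + g + δ)_S = 0.24/0.096 = 2.5000; s_O/(n + g + δ)_O = 0.12/0.096 = 1.2500.
Ratio = (2.5000/1.2500)^2 = 2.0000^2 ≈ 4.0000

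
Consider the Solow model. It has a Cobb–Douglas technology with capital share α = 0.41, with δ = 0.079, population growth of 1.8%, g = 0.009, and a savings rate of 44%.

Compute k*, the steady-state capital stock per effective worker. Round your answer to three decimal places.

k* = 11.161

In steady state, investment equals break-even investment: s·k^α = (n + g + δ)·k.
Dividing both sides by k: k^(1−α) = s / (n + g + δ).
k^0.59 = 0.44 / (0.018 + 0.009 + 0.079) = 0.44 / 0.106 = 4.1509
k* = 4.1509^(1/0.59) ≈ 11.1609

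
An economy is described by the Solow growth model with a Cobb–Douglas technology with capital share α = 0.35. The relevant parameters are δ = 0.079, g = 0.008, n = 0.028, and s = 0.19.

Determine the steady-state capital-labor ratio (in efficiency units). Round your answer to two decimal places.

k* ≈ 2.17

In steady state, investment equals break-even investment: s·k^α = (n + g + δ)·k.
Dividing both sides by k: k^(1−α) = s / (n + g + δ).
k^0.65 = 0.19 / (0.028 + 0.008 + 0.079) = 0.19 / 0.115 = 1.6522
k* = 1.6522^(1/0.65) ≈ 2.1651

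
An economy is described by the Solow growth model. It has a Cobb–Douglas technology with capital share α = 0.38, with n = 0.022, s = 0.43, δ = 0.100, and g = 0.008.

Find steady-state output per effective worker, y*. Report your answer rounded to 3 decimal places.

y* = 2.082

In steady state, investment equals break-even investment: s·k^α = (n + g + δ)·k.
Dividing both sides by k: k^(1−α) = s / (n + g + δ).
k^0.62 = 0.43 / (0.022 + 0.008 + 0.100) = 0.43 / 0.130 = 3.3077
k* = 3.3077^(1/0.62) ≈ 6.8857
y* = (k*)^α = 6.8857^0.38 ≈ 2.0817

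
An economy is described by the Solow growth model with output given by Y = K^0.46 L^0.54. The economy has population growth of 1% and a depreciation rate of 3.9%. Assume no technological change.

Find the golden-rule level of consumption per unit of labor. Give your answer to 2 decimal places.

c_gold ≈ 3.64

At the golden rule, f'(k) = n + δ, so α·k^(α−1) = n + δ and k_gold = (α/(n + δ))^(1/(1−α)).
k_gold = (0.46/0.049)^(1/0.54) = 9.3878^1.8519 ≈ 63.2544
c_gold = f(k_gold) − (n + δ)·k_gold = 6.7375 − 0.049×63.2544 ≈ 3.6380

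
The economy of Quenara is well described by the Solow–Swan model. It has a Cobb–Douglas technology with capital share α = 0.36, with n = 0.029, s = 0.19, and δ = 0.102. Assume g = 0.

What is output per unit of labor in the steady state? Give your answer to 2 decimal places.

y* = 1.23

In steady state, investment equals break-even investment: s·k^α = (n + δ)·k.
Dividing both sides by k: k^(1−α) = s / (n + δ).
k^0.64 = 0.19 / (0.029 + 0.102) = 0.19 / 0.131 = 1.4504
k* = 1.4504^(1/0.64) ≈ 1.7878
y* = (k*)^α = 1.7878^0.36 ≈ 1.2326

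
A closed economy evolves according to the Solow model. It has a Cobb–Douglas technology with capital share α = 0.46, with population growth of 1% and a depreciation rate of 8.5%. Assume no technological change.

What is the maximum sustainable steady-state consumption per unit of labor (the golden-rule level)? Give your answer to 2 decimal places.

At the golden rule, f'(k) = n + δ, so α·k^(α−1) = n + δ and k_gold = (α/(n + δ))^(1/(1−α)).
k_gold = (0.46/0.095)^(1/0.54) = 4.8421^1.8519 ≈ 18.5615
c_gold = f(k_gold) − (n + δ)·k_gold = 3.8332 − 0.095×18.5615 ≈ 2.0699

c_gold ≈ 2.07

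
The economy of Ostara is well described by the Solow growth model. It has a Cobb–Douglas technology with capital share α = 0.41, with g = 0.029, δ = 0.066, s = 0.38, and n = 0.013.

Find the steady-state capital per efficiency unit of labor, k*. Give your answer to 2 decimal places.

k* = 8.43

Steady state requires s·f(k) = (n + g + δ)·k, i.e. s·k^α = (n + g + δ)·k.
Dividing both sides by k: k^(1−α) = s / (n + g + δ).
k^0.59 = 0.38 / (0.013 + 0.029 + 0.066) = 0.38 / 0.108 = 3.5185
k* = 3.5185^(1/0.59) ≈ 8.4339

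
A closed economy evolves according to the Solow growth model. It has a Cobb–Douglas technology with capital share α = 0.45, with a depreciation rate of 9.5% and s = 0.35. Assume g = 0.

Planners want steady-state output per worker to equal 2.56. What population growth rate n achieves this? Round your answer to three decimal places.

In steady state, investment equals break-even investment: s·k^α = (n + δ)·k.
Since y* = [s/(n + δ)]^(α/(1−α)), we have s/(n + δ) = (y*)^((1−α)/α) = 2.56^1.2222 = 3.1546.
Therefore n + δ = s / 3.1546 = 0.35 / 3.1546 = 0.1109, so n = 0.1109 − 0.095 = 0.0159.

n ≈ 0.016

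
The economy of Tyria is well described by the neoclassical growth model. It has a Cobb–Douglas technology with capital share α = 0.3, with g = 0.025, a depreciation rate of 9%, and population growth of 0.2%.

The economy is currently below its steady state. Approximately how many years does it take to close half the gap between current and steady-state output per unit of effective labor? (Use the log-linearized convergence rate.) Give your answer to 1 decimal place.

Near the steady state the convergence rate is λ = (1 − α)(n + g + δ).
λ = (1 − 0.3) × 0.117 = 0.7 × 0.117 = 0.0819
Half-life = ln 2 / λ = 0.6931 / 0.0819 ≈ 8.46 years

half-life ≈ 8.5 years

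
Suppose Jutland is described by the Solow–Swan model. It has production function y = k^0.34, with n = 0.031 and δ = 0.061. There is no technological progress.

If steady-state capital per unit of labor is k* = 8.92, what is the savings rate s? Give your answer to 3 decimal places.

s ≈ 0.390

At the steady state, Δk = 0, so s·k^α = (n + δ)·k.
So s / (n + δ) = (k*)^(1−α) = 8.92^0.66 = 4.2388.
Therefore s = 4.2388 × (n + δ) = 4.2388 × 0.092 = 0.3900.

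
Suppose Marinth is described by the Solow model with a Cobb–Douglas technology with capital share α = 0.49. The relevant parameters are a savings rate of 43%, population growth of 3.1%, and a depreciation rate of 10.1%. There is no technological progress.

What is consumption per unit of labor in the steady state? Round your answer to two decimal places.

c* ≈ 1.77

At the steady state, Δk = 0, so s·k^α = (n + δ)·k.
Dividing both sides by k: k^(1−α) = s / (n + δ).
k^0.51 = 0.43 / (0.031 + 0.101) = 0.43 / 0.132 = 3.2576
k* = 3.2576^(1/0.51) ≈ 10.1317
y* = (k*)^α = 10.1317^0.49 ≈ 3.1102
c* = (1 − s)·y* = (1 − 0.43) × 3.1102 ≈ 1.7728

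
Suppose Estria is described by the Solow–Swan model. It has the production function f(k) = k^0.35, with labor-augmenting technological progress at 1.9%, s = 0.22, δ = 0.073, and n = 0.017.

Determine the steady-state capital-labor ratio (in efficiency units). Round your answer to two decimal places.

k* = 2.95

In steady state, investment equals break-even investment: s·k^α = (n + g + δ)·k.
Dividing both sides by k: k^(1−α) = s / (n + g + δ).
k^0.65 = 0.22 / (0.017 + 0.019 + 0.073) = 0.22 / 0.109 = 2.0183
k* = 2.0183^(1/0.65) ≈ 2.9458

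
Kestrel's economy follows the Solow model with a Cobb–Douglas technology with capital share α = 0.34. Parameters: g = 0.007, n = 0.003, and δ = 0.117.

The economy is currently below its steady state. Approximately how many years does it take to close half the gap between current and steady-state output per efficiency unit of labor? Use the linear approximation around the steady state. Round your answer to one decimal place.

Near the steady state the convergence rate is λ = (1 − α)(n + g + δ).
λ = (1 − 0.34) × 0.127 = 0.66 × 0.127 = 0.08382
Half-life = ln 2 / λ = 0.6931 / 0.08382 ≈ 8.27 years

t_½ ≈ 8.3 years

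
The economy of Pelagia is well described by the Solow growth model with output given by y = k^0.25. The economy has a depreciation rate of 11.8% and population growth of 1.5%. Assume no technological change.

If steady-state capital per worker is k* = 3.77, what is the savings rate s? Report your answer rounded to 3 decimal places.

s ≈ 0.360

Steady state requires s·f(k) = (n + δ)·k, i.e. s·k^α = (n + δ)·k.
So s / (n + δ) = (k*)^(1−α) = 3.77^0.75 = 2.7056.
Therefore s = 2.7056 × (n + δ) = 2.7056 × 0.133 = 0.3598.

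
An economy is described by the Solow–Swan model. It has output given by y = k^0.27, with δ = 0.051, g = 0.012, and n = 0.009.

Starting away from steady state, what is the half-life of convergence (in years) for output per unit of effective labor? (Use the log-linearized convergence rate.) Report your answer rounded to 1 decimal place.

Near the steady state the convergence rate is λ = (1 − α)(n + g + δ).
λ = (1 − 0.27) × 0.072 = 0.73 × 0.072 = 0.05256
Half-life = ln 2 / λ = 0.6931 / 0.05256 ≈ 13.19 years

t_½ ≈ 13.2 years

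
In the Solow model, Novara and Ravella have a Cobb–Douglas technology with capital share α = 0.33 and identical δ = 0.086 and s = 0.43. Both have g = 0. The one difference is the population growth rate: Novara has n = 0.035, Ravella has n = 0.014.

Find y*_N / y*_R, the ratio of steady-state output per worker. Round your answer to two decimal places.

Steady-state y* = [s/(n + δ)]^(α/(1−α)), so the ratio is [ (s_N/(n + δ)_N) / (s_R/(n + δ)_R) ]^0.4925.
s_N/(n + δ)_N = 0.43/0.121 = 3.5537; s_R/(n + δ)_R = 0.43/0.100 = 4.3000.
Ratio = (3.5537/4.3000)^0.4925 = 0.8264^0.4925 ≈ 0.9104

ratio ≈ 0.91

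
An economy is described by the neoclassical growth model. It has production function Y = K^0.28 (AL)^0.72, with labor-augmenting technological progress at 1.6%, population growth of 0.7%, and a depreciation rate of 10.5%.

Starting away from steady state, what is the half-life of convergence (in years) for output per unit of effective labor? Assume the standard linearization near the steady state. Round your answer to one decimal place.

Near the steady state the convergence rate is λ = (1 − α)(n + g + δ).
λ = (1 − 0.28) × 0.128 = 0.72 × 0.128 = 0.09216
Half-life = ln 2 / λ = 0.6931 / 0.09216 ≈ 7.52 years

t_½ ≈ 7.5 years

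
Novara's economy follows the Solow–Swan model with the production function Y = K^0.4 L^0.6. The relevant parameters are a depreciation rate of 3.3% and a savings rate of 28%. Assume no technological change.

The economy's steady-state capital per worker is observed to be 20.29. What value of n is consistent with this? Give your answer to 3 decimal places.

n ≈ 0.013

In steady state, investment equals break-even investment: s·k^α = (n + δ)·k.
So s / (n + δ) = (k*)^(1−α) = 20.29^0.6 = 6.0865.
Therefore n + δ = s / 6.0865 = 0.28 / 6.0865 = 0.0460, so n = 0.0460 − 0.033 = 0.0130.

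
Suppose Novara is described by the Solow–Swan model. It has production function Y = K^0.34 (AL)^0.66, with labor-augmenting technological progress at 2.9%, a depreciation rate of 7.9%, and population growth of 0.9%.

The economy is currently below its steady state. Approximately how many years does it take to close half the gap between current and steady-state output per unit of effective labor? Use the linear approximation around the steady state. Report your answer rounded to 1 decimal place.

Near the steady state the convergence rate is λ = (1 − α)(n + g + δ).
λ = (1 − 0.34) × 0.117 = 0.66 × 0.117 = 0.07722
Half-life = ln 2 / λ = 0.6931 / 0.07722 ≈ 8.98 years

t_½ ≈ 9.0 years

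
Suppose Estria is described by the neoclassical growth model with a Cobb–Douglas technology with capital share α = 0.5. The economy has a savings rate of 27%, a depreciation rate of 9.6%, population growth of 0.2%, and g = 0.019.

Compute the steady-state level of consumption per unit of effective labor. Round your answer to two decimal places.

At the steady state, Δk = 0, so s·k^α = (n + g + δ)·k.
Rearranging, k^(1−α) = s / (n + g + δ).
k^0.5 = 0.27 / (0.002 + 0.019 + 0.096) = 0.27 / 0.117 = 2.3077
k* = 2.3077^(1/0.5) ≈ 5.3255
y* = (k*)^α = 5.3255^0.5 ≈ 2.3077
c* = (1 − s)·y* = (1 − 0.27) × 2.3077 ≈ 1.6846

c* ≈ 1.68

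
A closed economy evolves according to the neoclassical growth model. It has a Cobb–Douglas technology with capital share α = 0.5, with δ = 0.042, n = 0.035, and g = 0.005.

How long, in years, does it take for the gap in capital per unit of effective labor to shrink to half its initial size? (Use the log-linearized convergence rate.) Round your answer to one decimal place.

half-life ≈ 16.9 years

Near the steady state the convergence rate is λ = (1 − α)(n + g + δ).
λ = (1 − 0.5) × 0.082 = 0.5 × 0.082 = 0.0410
Half-life = ln 2 / λ = 0.6931 / 0.0410 ≈ 16.90 years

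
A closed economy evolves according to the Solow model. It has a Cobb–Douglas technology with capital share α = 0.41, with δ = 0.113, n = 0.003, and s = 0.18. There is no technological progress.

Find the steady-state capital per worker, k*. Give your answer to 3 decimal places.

k* = 2.106

Steady state requires s·f(k) = (n + δ)·k, i.e. s·k^α = (n + δ)·k.
Dividing both sides by k: k^(1−α) = s / (n + δ).
k^0.59 = 0.18 / (0.003 + 0.113) = 0.18 / 0.116 = 1.5517
k* = 1.5517^(1/0.59) ≈ 2.1057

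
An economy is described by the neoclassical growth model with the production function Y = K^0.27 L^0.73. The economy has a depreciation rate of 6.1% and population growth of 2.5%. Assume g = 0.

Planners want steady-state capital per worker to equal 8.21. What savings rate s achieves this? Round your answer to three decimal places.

s ≈ 0.400

In steady state, investment equals break-even investment: s·k^α = (n + δ)·k.
So s / (n + δ) = (k*)^(1−α) = 8.21^0.73 = 4.6502.
Therefore s = 4.6502 × (n + δ) = 4.6502 × 0.086 = 0.3999.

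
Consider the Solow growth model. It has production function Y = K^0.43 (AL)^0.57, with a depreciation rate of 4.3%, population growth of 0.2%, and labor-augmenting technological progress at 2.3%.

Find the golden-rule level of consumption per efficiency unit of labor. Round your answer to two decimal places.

c_gold ≈ 2.29

At the golden rule, f'(k) = n + g + δ, so α·k^(α−1) = n + g + δ and k_gold = (α/(n + g + δ))^(1/(1−α)).
k_gold = (0.43/0.068)^(1/0.57) = 6.3235^1.7544 ≈ 25.4214
c_gold = f(k_gold) − (n + g + δ)·k_gold = 4.0201 − 0.068×25.4214 ≈ 2.2914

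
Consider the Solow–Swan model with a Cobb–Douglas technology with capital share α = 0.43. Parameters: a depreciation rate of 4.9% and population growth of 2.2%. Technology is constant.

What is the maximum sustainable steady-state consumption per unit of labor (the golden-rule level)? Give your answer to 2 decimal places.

At the golden rule, f'(k) = n + δ, so α·k^(α−1) = n + δ and k_gold = (α/(n + δ))^(1/(1−α)).
k_gold = (0.43/0.071)^(1/0.57) = 6.0563^1.7544 ≈ 23.5670
c_gold = f(k_gold) − (n + δ)·k_gold = 3.8913 − 0.071×23.5670 ≈ 2.2180

c_gold ≈ 2.22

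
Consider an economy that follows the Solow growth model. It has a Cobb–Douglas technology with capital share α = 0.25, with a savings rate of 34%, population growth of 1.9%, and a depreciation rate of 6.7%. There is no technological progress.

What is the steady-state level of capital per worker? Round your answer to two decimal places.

k* = 6.25

Steady state requires s·f(k) = (n + δ)·k, i.e. s·k^α = (n + δ)·k.
Rearranging, k^(1−α) = s / (n + δ).
k^0.75 = 0.34 / (0.019 + 0.067) = 0.34 / 0.086 = 3.9535
k* = 3.9535^(1/0.75) ≈ 6.2514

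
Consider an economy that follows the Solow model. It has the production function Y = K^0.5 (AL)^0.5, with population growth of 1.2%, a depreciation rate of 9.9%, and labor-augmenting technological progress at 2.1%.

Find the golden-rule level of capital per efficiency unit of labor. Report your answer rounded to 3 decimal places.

The golden rule sets f'(k) = n + g + δ, i.e. α·k^(α−1) = n + g + δ.
So k^(1−α) = α / (n + g + δ) = 0.5 / 0.132 = 3.7879.
k_gold = 3.7879^(1/0.5) ≈ 14.3482

k_gold ≈ 14.348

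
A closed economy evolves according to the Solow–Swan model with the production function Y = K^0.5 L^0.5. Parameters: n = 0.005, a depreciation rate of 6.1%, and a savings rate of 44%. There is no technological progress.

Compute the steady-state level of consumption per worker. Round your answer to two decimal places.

c* = 3.73

In steady state, investment equals break-even investment: s·k^α = (n + δ)·k.
Dividing both sides by k: k^(1−α) = s / (n + δ).
k^0.5 = 0.44 / (0.005 + 0.061) = 0.44 / 0.066 = 6.6667
k* = 6.6667^(1/0.5) ≈ 44.4449
y* = (k*)^α = 44.4449^0.5 ≈ 6.6667
c* = (1 − s)·y* = (1 − 0.44) × 6.6667 ≈ 3.7334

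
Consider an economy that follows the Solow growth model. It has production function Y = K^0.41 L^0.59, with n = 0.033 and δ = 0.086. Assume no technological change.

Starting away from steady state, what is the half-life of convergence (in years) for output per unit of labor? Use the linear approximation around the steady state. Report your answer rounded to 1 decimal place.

Near the steady state the convergence rate is λ = (1 − α)(n + δ).
λ = (1 − 0.41) × 0.119 = 0.59 × 0.119 = 0.07021
Half-life = ln 2 / λ = 0.6931 / 0.07021 ≈ 9.87 years

half-life ≈ 9.9 years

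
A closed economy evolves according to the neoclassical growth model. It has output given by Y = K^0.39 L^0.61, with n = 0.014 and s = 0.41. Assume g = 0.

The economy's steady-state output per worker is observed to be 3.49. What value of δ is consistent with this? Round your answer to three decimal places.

δ ≈ 0.044

Steady state requires s·f(k) = (n + δ)·k, i.e. s·k^α = (n + δ)·k.
Since y* = [s/(n + δ)]^(α/(1−α)), we have s/(n + δ) = (y*)^((1−α)/α) = 3.49^1.5641 = 7.0637.
Therefore n + δ = s / 7.0637 = 0.41 / 7.0637 = 0.0580, so δ = 0.0580 − 0.014 = 0.0440.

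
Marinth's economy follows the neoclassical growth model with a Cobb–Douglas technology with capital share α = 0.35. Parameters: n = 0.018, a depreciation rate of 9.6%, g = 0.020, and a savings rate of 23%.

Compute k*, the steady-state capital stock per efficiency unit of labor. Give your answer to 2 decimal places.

Steady state requires s·f(k) = (n + g + δ)·k, i.e. s·k^α = (n + g + δ)·k.
Rearranging, k^(1−α) = s / (n + g + δ).
k^0.65 = 0.23 / (0.018 + 0.020 + 0.096) = 0.23 / 0.134 = 1.7164
k* = 1.7164^(1/0.65) ≈ 2.2959

k* = 2.30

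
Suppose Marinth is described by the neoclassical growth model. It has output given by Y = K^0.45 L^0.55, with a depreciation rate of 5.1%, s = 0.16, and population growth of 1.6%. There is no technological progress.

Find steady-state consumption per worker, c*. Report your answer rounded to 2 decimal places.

c* ≈ 1.71

In steady state, investment equals break-even investment: s·k^α = (n + δ)·k.
Rearranging, k^(1−α) = s / (n + δ).
k^0.55 = 0.16 / (0.016 + 0.051) = 0.16 / 0.067 = 2.3881
k* = 2.3881^(1/0.55) ≈ 4.8682
y* = (k*)^α = 4.8682^0.45 ≈ 2.0385
c* = (1 − s)·y* = (1 − 0.16) × 2.0385 ≈ 1.7123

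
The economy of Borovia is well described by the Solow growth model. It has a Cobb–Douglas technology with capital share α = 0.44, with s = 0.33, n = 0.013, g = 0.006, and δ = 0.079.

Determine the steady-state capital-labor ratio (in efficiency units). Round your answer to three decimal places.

In steady state, investment equals break-even investment: s·k^α = (n + g + δ)·k.
Dividing both sides by k: k^(1−α) = s / (n + g + δ).
k^0.56 = 0.33 / (0.013 + 0.006 + 0.079) = 0.33 / 0.098 = 3.3673
k* = 3.3673^(1/0.56) ≈ 8.7413

k* = 8.741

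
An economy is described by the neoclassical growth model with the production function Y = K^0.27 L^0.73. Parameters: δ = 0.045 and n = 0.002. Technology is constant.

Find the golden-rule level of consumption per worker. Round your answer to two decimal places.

At the golden rule, f'(k) = n + δ, so α·k^(α−1) = n + δ and k_gold = (α/(n + δ))^(1/(1−α)).
k_gold = (0.27/0.047)^(1/0.73) = 5.7447^1.3699 ≈ 10.9678
c_gold = f(k_gold) − (n + δ)·k_gold = 1.9091 − 0.047×10.9678 ≈ 1.3936

c_gold ≈ 1.39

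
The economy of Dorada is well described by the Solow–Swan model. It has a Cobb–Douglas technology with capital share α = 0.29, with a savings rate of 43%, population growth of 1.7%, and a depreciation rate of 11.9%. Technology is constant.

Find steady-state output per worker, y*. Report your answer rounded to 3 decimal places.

y* ≈ 1.600

In steady state, investment equals break-even investment: s·k^α = (n + δ)·k.
Rearranging, k^(1−α) = s / (n + δ).
k^0.71 = 0.43 / (0.017 + 0.119) = 0.43 / 0.136 = 3.1618
k* = 3.1618^(1/0.71) ≈ 5.0598
y* = (k*)^α = 5.0598^0.29 ≈ 1.6003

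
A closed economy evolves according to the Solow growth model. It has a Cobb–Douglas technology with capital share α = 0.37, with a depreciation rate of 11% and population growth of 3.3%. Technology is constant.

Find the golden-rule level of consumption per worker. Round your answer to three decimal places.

c_gold ≈ 1.101

At the golden rule, f'(k) = n + δ, so α·k^(α−1) = n + δ and k_gold = (α/(n + δ))^(1/(1−α)).
k_gold = (0.37/0.143)^(1/0.63) = 2.5874^1.5873 ≈ 4.5221
c_gold = f(k_gold) − (n + δ)·k_gold = 1.7477 − 0.143×4.5221 ≈ 1.1010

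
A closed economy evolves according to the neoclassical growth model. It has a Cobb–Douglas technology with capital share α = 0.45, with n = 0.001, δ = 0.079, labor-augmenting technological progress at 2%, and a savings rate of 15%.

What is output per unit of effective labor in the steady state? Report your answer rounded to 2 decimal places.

In steady state, investment equals break-even investment: s·k^α = (n + g + δ)·k.
Dividing both sides by k: k^(1−α) = s / (n + g + δ).
k^0.55 = 0.15 / (0.001 + 0.020 + 0.079) = 0.15 / 0.100 = 1.5000
k* = 1.5000^(1/0.55) ≈ 2.0901
y* = (k*)^α = 2.0901^0.45 ≈ 1.3934

y* = 1.39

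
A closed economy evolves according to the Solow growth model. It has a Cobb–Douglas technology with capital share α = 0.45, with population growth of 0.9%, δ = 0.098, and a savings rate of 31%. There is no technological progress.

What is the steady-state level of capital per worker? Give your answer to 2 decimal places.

k* = 6.92

Steady state requires s·f(k) = (n + δ)·k, i.e. s·k^α = (n + δ)·k.
Rearranging, k^(1−α) = s / (n + δ).
k^0.55 = 0.31 / (0.009 + 0.098) = 0.31 / 0.107 = 2.8972
k* = 2.8972^(1/0.55) ≈ 6.9177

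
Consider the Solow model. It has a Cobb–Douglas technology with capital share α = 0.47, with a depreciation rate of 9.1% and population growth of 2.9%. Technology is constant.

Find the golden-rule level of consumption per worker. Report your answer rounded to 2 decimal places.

c_gold ≈ 1.78

At the golden rule, f'(k) = n + δ, so α·k^(α−1) = n + δ and k_gold = (α/(n + δ))^(1/(1−α)).
k_gold = (0.47/0.120)^(1/0.53) = 3.9167^1.8868 ≈ 13.1438
c_gold = f(k_gold) − (n + δ)·k_gold = 3.3558 − 0.120×13.1438 ≈ 1.7785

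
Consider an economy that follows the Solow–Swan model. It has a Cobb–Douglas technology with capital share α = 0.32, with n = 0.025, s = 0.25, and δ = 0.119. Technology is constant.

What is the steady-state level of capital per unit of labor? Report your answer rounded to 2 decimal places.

k* = 2.25

In steady state, investment equals break-even investment: s·k^α = (n + δ)·k.
Dividing both sides by k: k^(1−α) = s / (n + δ).
k^0.68 = 0.25 / (0.025 + 0.119) = 0.25 / 0.144 = 1.7361
k* = 1.7361^(1/0.68) ≈ 2.2507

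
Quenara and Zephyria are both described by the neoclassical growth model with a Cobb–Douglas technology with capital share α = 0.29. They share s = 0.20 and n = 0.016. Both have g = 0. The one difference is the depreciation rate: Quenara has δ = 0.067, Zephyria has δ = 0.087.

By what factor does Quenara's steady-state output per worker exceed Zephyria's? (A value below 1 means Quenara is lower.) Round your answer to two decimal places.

Steady-state y* = [s/(n + δ)]^(α/(1−α)), so the ratio is [ (s_Q/(n + δ)_Q) / (s_Z/(n + δ)_Z) ]^0.4085.
s_Q/(n + δ)_Q = 0.20/0.083 = 2.4096; s_Z/(n + δ)_Z = 0.20/0.103 = 1.9417.
Ratio = (2.4096/1.9417)^0.4085 = 1.2410^0.4085 ≈ 1.0922

ratio ≈ 1.09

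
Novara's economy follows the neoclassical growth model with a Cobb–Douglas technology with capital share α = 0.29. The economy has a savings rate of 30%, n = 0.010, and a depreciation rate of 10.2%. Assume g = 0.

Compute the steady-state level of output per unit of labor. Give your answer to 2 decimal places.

y* ≈ 1.50

At the steady state, Δk = 0, so s·k^α = (n + δ)·k.
Rearranging, k^(1−α) = s / (n + δ).
k^0.71 = 0.30 / (0.010 + 0.102) = 0.30 / 0.112 = 2.6786
k* = 2.6786^(1/0.71) ≈ 4.0058
y* = (k*)^α = 4.0058^0.29 ≈ 1.4955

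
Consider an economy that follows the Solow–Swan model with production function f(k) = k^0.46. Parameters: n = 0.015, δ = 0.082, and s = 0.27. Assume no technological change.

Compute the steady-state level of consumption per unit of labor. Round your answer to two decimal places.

Steady state requires s·f(k) = (n + δ)·k, i.e. s·k^α = (n + δ)·k.
Rearranging, k^(1−α) = s / (n + δ).
k^0.54 = 0.27 / (0.015 + 0.082) = 0.27 / 0.097 = 2.7835
k* = 2.7835^(1/0.54) ≈ 6.6576
y* = (k*)^α = 6.6576^0.46 ≈ 2.3918
c* = (1 − s)·y* = (1 − 0.27) × 2.3918 ≈ 1.7460

c* ≈ 1.75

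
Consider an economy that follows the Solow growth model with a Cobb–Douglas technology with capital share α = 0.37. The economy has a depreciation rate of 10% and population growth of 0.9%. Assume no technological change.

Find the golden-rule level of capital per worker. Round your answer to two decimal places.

The golden rule sets f'(k) = n + δ, i.e. α·k^(α−1) = n + δ.
So k^(1−α) = α / (n + δ) = 0.37 / 0.109 = 3.3945.
k_gold = 3.3945^(1/0.63) ≈ 6.9583

k_gold ≈ 6.96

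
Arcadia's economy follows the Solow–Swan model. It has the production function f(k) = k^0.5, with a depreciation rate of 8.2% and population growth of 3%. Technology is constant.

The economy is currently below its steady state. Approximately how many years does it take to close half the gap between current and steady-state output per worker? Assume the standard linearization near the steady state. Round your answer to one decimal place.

Near the steady state the convergence rate is λ = (1 − α)(n + δ).
λ = (1 − 0.5) × 0.112 = 0.5 × 0.112 = 0.0560
Half-life = ln 2 / λ = 0.6931 / 0.0560 ≈ 12.38 years

about 12.4 years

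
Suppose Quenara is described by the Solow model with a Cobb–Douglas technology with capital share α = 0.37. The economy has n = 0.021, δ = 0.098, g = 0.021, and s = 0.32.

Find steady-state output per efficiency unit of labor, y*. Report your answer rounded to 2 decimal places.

y* = 1.63

Steady state requires s·f(k) = (n + g + δ)·k, i.e. s·k^α = (n + g + δ)·k.
Dividing both sides by k: k^(1−α) = s / (n + g + δ).
k^0.63 = 0.32 / (0.021 + 0.021 + 0.098) = 0.32 / 0.140 = 2.2857
k* = 2.2857^(1/0.63) ≈ 3.7143
y* = (k*)^α = 3.7143^0.37 ≈ 1.6250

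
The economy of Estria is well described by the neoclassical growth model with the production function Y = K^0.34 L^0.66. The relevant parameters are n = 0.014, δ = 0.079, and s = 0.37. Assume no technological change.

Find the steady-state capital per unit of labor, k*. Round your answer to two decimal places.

k* = 8.10

At the steady state, Δk = 0, so s·k^α = (n + δ)·k.
Dividing both sides by k: k^(1−α) = s / (n + δ).
k^0.66 = 0.37 / (0.014 + 0.079) = 0.37 / 0.093 = 3.9785
k* = 3.9785^(1/0.66) ≈ 8.1034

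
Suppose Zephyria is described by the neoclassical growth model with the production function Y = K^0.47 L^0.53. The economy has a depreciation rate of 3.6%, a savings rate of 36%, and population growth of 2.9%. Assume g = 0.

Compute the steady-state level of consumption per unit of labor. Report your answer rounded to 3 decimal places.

In steady state, investment equals break-even investment: s·k^α = (n + δ)·k.
Dividing both sides by k: k^(1−α) = s / (n + δ).
k^0.53 = 0.36 / (0.029 + 0.036) = 0.36 / 0.065 = 5.5385
k* = 5.5385^(1/0.53) ≈ 25.2712
y* = (k*)^α = 25.2712^0.47 ≈ 4.5628
c* = (1 − s)·y* = (1 − 0.36) × 4.5628 ≈ 2.9202

c* = 2.920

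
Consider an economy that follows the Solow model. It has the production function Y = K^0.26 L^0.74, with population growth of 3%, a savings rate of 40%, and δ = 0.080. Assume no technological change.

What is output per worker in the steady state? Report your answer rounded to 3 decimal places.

y* = 1.574

In steady state, investment equals break-even investment: s·k^α = (n + δ)·k.
Rearranging, k^(1−α) = s / (n + δ).
k^0.74 = 0.40 / (0.030 + 0.080) = 0.40 / 0.110 = 3.6364
k* = 3.6364^(1/0.74) ≈ 5.7235
y* = (k*)^α = 5.7235^0.26 ≈ 1.5740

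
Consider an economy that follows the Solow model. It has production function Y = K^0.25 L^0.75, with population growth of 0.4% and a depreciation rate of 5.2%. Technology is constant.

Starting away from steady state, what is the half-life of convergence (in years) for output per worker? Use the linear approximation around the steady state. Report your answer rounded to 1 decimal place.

Near the steady state the convergence rate is λ = (1 − α)(n + δ).
λ = (1 − 0.25) × 0.056 = 0.75 × 0.056 = 0.0420
Half-life = ln 2 / λ = 0.6931 / 0.0420 ≈ 16.50 years

t_½ ≈ 16.5 years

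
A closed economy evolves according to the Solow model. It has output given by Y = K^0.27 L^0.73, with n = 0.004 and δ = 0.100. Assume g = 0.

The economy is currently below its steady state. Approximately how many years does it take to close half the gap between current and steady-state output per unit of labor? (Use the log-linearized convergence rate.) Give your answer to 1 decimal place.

half-life ≈ 9.1 years

Near the steady state the convergence rate is λ = (1 − α)(n + δ).
λ = (1 − 0.27) × 0.104 = 0.73 × 0.104 = 0.07592
Half-life = ln 2 / λ = 0.6931 / 0.07592 ≈ 9.13 years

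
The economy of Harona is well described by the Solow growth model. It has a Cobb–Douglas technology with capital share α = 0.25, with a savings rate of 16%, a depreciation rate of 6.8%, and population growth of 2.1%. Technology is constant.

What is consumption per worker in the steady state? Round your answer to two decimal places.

c* ≈ 1.02

Steady state requires s·f(k) = (n + δ)·k, i.e. s·k^α = (n + δ)·k.
Dividing both sides by k: k^(1−α) = s / (n + δ).
k^0.75 = 0.16 / (0.021 + 0.068) = 0.16 / 0.089 = 1.7978
k* = 1.7978^(1/0.75) ≈ 2.1860
y* = (k*)^α = 2.1860^0.25 ≈ 1.2159
c* = (1 − s)·y* = (1 − 0.16) × 1.2159 ≈ 1.0214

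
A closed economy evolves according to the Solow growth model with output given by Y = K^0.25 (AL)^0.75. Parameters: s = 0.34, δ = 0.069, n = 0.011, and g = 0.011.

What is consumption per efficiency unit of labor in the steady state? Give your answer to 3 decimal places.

In steady state, investment equals break-even investment: s·k^α = (n + g + δ)·k.
Dividing both sides by k: k^(1−α) = s / (n + g + δ).
k^0.75 = 0.34 / (0.011 + 0.011 + 0.069) = 0.34 / 0.091 = 3.7363
k* = 3.7363^(1/0.75) ≈ 5.7977
y* = (k*)^α = 5.7977^0.25 ≈ 1.5517
c* = (1 − s)·y* = (1 − 0.34) × 1.5517 ≈ 1.0241

c* ≈ 1.024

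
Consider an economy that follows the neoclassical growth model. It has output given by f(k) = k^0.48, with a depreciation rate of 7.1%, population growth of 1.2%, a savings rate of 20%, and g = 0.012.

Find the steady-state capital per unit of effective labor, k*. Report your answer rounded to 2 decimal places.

k* ≈ 4.19

At the steady state, Δk = 0, so s·k^α = (n + g + δ)·k.
Rearranging, k^(1−α) = s / (n + g + δ).
k^0.52 = 0.20 / (0.012 + 0.012 + 0.071) = 0.20 / 0.095 = 2.1053
k* = 2.1053^(1/0.52) ≈ 4.1856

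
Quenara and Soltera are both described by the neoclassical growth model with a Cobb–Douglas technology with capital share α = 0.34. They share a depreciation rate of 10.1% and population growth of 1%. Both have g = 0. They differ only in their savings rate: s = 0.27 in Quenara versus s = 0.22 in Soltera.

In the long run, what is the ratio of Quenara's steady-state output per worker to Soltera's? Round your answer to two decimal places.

y*_Q / y*_S ≈ 1.11

Steady-state y* = [s/(n + δ)]^(α/(1−α)), so the ratio is [ (s_Q/(n + δ)_Q) / (s_S/(n + δ)_S) ]^0.5152.
s_Q/(n + δ)_Q = 0.27/0.111 = 2.4324; s_S/(n + δ)_S = 0.22/0.111 = 1.9820.
Ratio = (2.4324/1.9820)^0.5152 = 1.2272^0.5152 ≈ 1.1112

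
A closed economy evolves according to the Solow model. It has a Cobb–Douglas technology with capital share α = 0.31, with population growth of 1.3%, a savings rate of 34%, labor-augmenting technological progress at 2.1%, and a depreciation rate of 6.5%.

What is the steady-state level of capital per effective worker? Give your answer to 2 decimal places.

k* ≈ 5.98

In steady state, investment equals break-even investment: s·k^α = (n + g + δ)·k.
Dividing both sides by k: k^(1−α) = s / (n + g + δ).
k^0.69 = 0.34 / (0.013 + 0.021 + 0.065) = 0.34 / 0.099 = 3.4343
k* = 3.4343^(1/0.69) ≈ 5.9783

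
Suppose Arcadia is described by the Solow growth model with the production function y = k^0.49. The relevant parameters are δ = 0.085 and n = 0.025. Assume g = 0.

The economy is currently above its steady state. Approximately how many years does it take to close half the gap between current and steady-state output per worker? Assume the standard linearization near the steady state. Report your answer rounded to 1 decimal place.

Near the steady state the convergence rate is λ = (1 − α)(n + δ).
λ = (1 − 0.49) × 0.110 = 0.51 × 0.110 = 0.0561
Half-life = ln 2 / λ = 0.6931 / 0.0561 ≈ 12.35 years

t_½ ≈ 12.4 years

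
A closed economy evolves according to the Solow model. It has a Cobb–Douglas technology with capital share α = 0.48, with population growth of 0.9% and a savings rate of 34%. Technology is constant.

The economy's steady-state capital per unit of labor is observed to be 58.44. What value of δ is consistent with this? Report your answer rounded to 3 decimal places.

At the steady state, Δk = 0, so s·k^α = (n + δ)·k.
So s / (n + δ) = (k*)^(1−α) = 58.44^0.52 = 8.2926.
Therefore n + δ = s / 8.2926 = 0.34 / 8.2926 = 0.0410, so δ = 0.0410 − 0.009 = 0.0320.

δ ≈ 0.032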